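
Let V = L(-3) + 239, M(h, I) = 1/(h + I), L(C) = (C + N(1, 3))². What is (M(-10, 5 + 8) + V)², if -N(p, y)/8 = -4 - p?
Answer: 23280625/9 ≈ 2.5867e+6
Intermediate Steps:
N(p, y) = 32 + 8*p (N(p, y) = -8*(-4 - p) = 32 + 8*p)
L(C) = (40 + C)² (L(C) = (C + (32 + 8*1))² = (C + (32 + 8))² = (C + 40)² = (40 + C)²)
M(h, I) = 1/(I + h)
V = 1608 (V = (40 - 3)² + 239 = 37² + 239 = 1369 + 239 = 1608)
(M(-10, 5 + 8) + V)² = (1/((5 + 8) - 10) + 1608)² = (1/(13 - 10) + 1608)² = (1/3 + 1608)² = (⅓ + 1608)² = (4825/3)² = 23280625/9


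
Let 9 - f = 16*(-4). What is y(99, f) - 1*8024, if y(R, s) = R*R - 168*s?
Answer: -10487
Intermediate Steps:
f = 73 (f = 9 - 16*(-4) = 9 - 1*(-64) = 9 + 64 = 73)
y(R, s) = R² - 168*s
y(99, f) - 1*8024 = (99² - 168*73) - 1*8024 = (9801 - 12264) - 8024 = -2463 - 8024 = -10487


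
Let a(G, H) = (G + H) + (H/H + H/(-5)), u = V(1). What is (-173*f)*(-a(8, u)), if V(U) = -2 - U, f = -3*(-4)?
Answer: 68508/5 ≈ 13702.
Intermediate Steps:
f = 12
u = -3 (u = -2 - 1*1 = -2 - 1 = -3)
a(G, H) = 1 + G + 4*H/5 (a(G, H) = (G + H) + (1 + H*(-⅕)) = (G + H) + (1 - H/5) = 1 + G + 4*H/5)
(-173*f)*(-a(8, u)) = (-173*12)*(-(1 + 8 + (⅘)*(-3))) = -(-2076)*(1 + 8 - 12/5) = -(-2076)*33/5 = -2076*(-33/5) = 68508/5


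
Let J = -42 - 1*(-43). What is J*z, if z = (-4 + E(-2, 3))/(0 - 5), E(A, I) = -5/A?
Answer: 3/10 ≈ 0.30000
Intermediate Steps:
J = 1 (J = -42 + 43 = 1)
z = 3/10 (z = (-4 - 5/(-2))/(0 - 5) = (-4 - 5*(-½))/(-5) = (-4 + 5/2)*(-⅕) = -3/2*(-⅕) = 3/10 ≈ 0.30000)
J*z = 1*(3/10) = 3/10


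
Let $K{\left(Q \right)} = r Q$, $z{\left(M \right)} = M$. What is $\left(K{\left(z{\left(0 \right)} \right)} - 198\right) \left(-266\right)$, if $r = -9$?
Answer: $52668$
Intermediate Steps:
$K{\left(Q \right)} = - 9 Q$
$\left(K{\left(z{\left(0 \right)} \right)} - 198\right) \left(-266\right) = \left(\left(-9\right) 0 - 198\right) \left(-266\right) = \left(0 - 198\right) \left(-266\right) = \left(-198\right) \left(-266\right) = 52668$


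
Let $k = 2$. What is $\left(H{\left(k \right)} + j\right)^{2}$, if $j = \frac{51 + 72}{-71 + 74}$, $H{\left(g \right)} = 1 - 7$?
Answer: $1225$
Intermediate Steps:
$H{\left(g \right)} = -6$ ($H{\left(g \right)} = 1 - 7 = -6$)
$j = 41$ ($j = \frac{123}{3} = 123 \cdot \frac{1}{3} = 41$)
$\left(H{\left(k \right)} + j\right)^{2} = \left(-6 + 41\right)^{2} = 35^{2} = 1225$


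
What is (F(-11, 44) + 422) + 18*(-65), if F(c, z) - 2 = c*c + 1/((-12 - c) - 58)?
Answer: -36876/59 ≈ -625.02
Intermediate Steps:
F(c, z) = 2 + c**2 + 1/(-70 - c) (F(c, z) = 2 + (c*c + 1/((-12 - c) - 58)) = 2 + (c**2 + 1/(-70 - c)) = 2 + c**2 + 1/(-70 - c))
(F(-11, 44) + 422) + 18*(-65) = ((139 + (-11)**3 + 2*(-11) + 70*(-11)**2)/(70 - 11) + 422) + 18*(-65) = ((139 - 1331 - 22 + 70*121)/59 + 422) - 1170 = ((139 - 1331 - 22 + 8470)/59 + 422) - 1170 = ((1/59)*7256 + 422) - 1170 = (7256/59 + 422) - 1170 = 32154/59 - 1170 = -36876/59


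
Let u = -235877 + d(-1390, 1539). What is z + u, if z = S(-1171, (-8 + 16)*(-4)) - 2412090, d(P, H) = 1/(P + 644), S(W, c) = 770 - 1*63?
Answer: -1974855961/746 ≈ -2.6473e+6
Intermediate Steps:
S(W, c) = 707 (S(W, c) = 770 - 63 = 707)
d(P, H) = 1/(644 + P)
u = -175964243/746 (u = -235877 + 1/(644 - 1390) = -235877 + 1/(-746) = -235877 - 1/746 = -175964243/746 ≈ -2.3588e+5)
z = -2411383 (z = 707 - 2412090 = -2411383)
z + u = -2411383 - 175964243/746 = -1974855961/746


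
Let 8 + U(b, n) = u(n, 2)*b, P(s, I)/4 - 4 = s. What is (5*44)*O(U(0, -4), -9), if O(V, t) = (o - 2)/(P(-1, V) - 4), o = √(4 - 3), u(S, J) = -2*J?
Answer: -55/2 ≈ -27.500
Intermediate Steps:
P(s, I) = 16 + 4*s
o = 1 (o = √1 = 1)
U(b, n) = -8 - 4*b (U(b, n) = -8 + (-2*2)*b = -8 - 4*b)
O(V, t) = -⅛ (O(V, t) = (1 - 2)/((16 + 4*(-1)) - 4) = -1/((16 - 4) - 4) = -1/(12 - 4) = -1/8 = -1*⅛ = -⅛)
(5*44)*O(U(0, -4), -9) = (5*44)*(-⅛) = 220*(-⅛) = -55/2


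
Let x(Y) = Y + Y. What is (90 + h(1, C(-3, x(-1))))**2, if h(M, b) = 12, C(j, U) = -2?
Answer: 10404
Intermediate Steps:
x(Y) = 2*Y
(90 + h(1, C(-3, x(-1))))**2 = (90 + 12)**2 = 102**2 = 10404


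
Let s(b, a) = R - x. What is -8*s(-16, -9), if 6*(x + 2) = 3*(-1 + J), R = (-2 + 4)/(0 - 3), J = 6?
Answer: 28/3 ≈ 9.3333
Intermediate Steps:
R = -⅔ (R = 2/(-3) = 2*(-⅓) = -⅔ ≈ -0.66667)
x = ½ (x = -2 + (3*(-1 + 6))/6 = -2 + (3*5)/6 = -2 + (⅙)*15 = -2 + 5/2 = ½ ≈ 0.50000)
s(b, a) = -7/6 (s(b, a) = -⅔ - 1*½ = -⅔ - ½ = -7/6)
-8*s(-16, -9) = -8*(-7/6) = 28/3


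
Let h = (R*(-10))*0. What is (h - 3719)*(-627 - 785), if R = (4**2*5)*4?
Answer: 5251228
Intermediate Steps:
R = 320 (R = (16*5)*4 = 80*4 = 320)
h = 0 (h = (320*(-10))*0 = -3200*0 = 0)
(h - 3719)*(-627 - 785) = (0 - 3719)*(-627 - 785) = -3719*(-1412) = 5251228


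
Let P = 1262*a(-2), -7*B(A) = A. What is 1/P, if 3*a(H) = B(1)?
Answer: -21/1262 ≈ -0.016640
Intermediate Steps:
B(A) = -A/7
a(H) = -1/21 (a(H) = (-1/7*1)/3 = (1/3)*(-1/7) = -1/21)
P = -1262/21 (P = 1262*(-1/21) = -1262/21 ≈ -60.095)
1/P = 1/(-1262/21) = -21/1262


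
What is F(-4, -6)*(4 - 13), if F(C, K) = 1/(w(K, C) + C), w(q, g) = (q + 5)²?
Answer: 3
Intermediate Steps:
w(q, g) = (5 + q)²
F(C, K) = 1/(C + (5 + K)²) (F(C, K) = 1/((5 + K)² + C) = 1/(C + (5 + K)²))
F(-4, -6)*(4 - 13) = (4 - 13)/(-4 + (5 - 6)²) = -9/(-4 + (-1)²) = -9/(-4 + 1) = -9/(-3) = -⅓*(-9) = 3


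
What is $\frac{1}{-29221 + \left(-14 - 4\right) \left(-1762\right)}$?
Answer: $\frac{1}{2495} \approx 0.0004008$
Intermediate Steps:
$\frac{1}{-29221 + \left(-14 - 4\right) \left(-1762\right)} = \frac{1}{-29221 - -31716} = \frac{1}{-29221 + 31716} = \frac{1}{2495}$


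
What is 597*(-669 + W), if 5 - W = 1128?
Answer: -1069824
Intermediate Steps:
W = -1123 (W = 5 - 1*1128 = 5 - 1128 = -1123)
597*(-669 + W) = 597*(-669 - 1123) = 597*(-1792) = -1069824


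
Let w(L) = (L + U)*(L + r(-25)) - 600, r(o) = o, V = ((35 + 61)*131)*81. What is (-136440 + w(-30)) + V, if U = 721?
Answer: 843611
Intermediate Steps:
V = 1018656 (V = (96*131)*81 = 12576*81 = 1018656)
w(L) = -600 + (-25 + L)*(721 + L) (w(L) = (L + 721)*(L - 25) - 600 = (721 + L)*(-25 + L) - 600 = (-25 + L)*(721 + L) - 600 = -600 + (-25 + L)*(721 + L))
(-136440 + w(-30)) + V = (-136440 + (-18625 + (-30)² + 696*(-30))) + 1018656 = (-136440 + (-18625 + 900 - 20880)) + 1018656 = (-136440 - 38605) + 1018656 = -175045 + 1018656 = 843611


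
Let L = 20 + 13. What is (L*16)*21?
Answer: 11088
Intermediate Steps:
L = 33
(L*16)*21 = (33*16)*21 = 528*21 = 11088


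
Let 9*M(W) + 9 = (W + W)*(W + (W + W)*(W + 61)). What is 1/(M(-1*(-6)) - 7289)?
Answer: -1/6210 ≈ -0.00016103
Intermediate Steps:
M(W) = -1 + 2*W*(W + 2*W*(61 + W))/9 (M(W) = -1 + ((W + W)*(W + (W + W)*(W + 61)))/9 = -1 + ((2*W)*(W + (2*W)*(61 + W)))/9 = -1 + ((2*W)*(W + 2*W*(61 + W)))/9 = -1 + (2*W*(W + 2*W*(61 + W)))/9 = -1 + 2*W*(W + 2*W*(61 + W))/9)
1/(M(-1*(-6)) - 7289) = 1/((-1 + 4*(-1*(-6))**3/9 + 82*(-1*(-6))**2/3) - 7289) = 1/((-1 + (4/9)*6**3 + (82/3)*6**2) - 7289) = 1/((-1 + (4/9)*216 + (82/3)*36) - 7289) = 1/((-1 + 96 + 984) - 7289) = 1/(1079 - 7289) = 1/(-6210) = -1/6210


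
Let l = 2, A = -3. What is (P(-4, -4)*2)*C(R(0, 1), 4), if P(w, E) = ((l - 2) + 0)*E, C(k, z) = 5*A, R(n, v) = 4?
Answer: 0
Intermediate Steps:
C(k, z) = -15 (C(k, z) = 5*(-3) = -15)
P(w, E) = 0 (P(w, E) = ((2 - 2) + 0)*E = (0 + 0)*E = 0*E = 0)
(P(-4, -4)*2)*C(R(0, 1), 4) = (0*2)*(-15) = 0*(-15) = 0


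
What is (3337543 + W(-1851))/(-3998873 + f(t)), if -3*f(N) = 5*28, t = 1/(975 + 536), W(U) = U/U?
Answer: -10012632/11996759 ≈ -0.83461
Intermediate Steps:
W(U) = 1
t = 1/1511 ≈ 0.00066181
f(N) = -140/3 (f(N) = -5*28/3 = -⅓*140 = -140/3)
(3337543 + W(-1851))/(-3998873 + f(t)) = (3337543 + 1)/(-3998873 - 140/3) = 3337544/(-11996759/3) = 3337544*(-3/11996759) = -10012632/11996759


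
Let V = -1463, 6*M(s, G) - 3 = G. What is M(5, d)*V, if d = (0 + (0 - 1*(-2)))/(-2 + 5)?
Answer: -16093/18 ≈ -894.06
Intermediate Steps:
d = ⅔ (d = (0 + (0 + 2))/3 = (0 + 2)*(⅓) = 2*(⅓) = ⅔ ≈ 0.66667)
M(s, G) = ½ + G/6
M(5, d)*V = (½ + (⅙)*(⅔))*(-1463) = (½ + ⅑)*(-1463) = (11/18)*(-1463) = -16093/18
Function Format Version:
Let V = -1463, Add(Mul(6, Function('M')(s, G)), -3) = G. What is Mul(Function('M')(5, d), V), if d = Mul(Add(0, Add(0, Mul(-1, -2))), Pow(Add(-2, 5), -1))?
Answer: Rational(-16093, 18) ≈ -894.06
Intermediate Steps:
d = Rational(2, 3) (d = Mul(Add(0, Add(0, 2)), Pow(3, -1)) = Mul(Add(0, 2), Rational(1, 3)) = Mul(2, Rational(1, 3)) = Rational(2, 3) ≈ 0.66667)
Function('M')(s, G) = Add(Rational(1, 2), Mul(Rational(1, 6), G))
Mul(Function('M')(5, d), V) = Mul(Add(Rational(1, 2), Mul(Rational(1, 6), Rational(2, 3))), -1463) = Mul(Add(Rational(1, 2), Rational(1, 9)), -1463) = Mul(Rational(11, 18), -1463) = Rational(-16093, 18)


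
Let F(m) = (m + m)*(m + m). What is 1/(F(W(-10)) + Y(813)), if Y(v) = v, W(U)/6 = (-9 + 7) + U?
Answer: 1/21549 ≈ 4.6406e-5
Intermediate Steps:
W(U) = -12 + 6*U (W(U) = 6*((-9 + 7) + U) = 6*(-2 + U) = -12 + 6*U)
F(m) = 4*m² (F(m) = (2*m)*(2*m) = 4*m²)
1/(F(W(-10)) + Y(813)) = 1/(4*(-12 + 6*(-10))² + 813) = 1/(4*(-12 - 60)² + 813) = 1/(4*(-72)² + 813) = 1/(4*5184 + 813) = 1/(20736 + 813) = 1/21549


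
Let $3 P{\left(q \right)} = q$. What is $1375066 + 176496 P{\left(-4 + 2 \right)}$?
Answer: $1257402$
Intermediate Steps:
$P{\left(q \right)} = \frac{q}{3}$
$1375066 + 176496 P{\left(-4 + 2 \right)} = 1375066 + 176496 \frac{-4 + 2}{3} = 1375066 + 176496 \cdot \frac{1}{3} \left(-2\right) = 1375066 + 176496 \left(- \frac{2}{3}\right) = 1375066 - 117664 = 1257402$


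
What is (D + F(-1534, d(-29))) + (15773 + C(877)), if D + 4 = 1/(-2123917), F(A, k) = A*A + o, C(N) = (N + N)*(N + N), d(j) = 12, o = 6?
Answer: 11565677455898/2123917 ≈ 5.4454e+6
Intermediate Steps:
C(N) = 4*N² (C(N) = (2*N)*(2*N) = 4*N²)
F(A, k) = 6 + A² (F(A, k) = A*A + 6 = A² + 6 = 6 + A²)
D = -8495669/2123917 (D = -4 + 1/(-2123917) = -4 - 1/2123917 = -8495669/2123917 ≈ -4.0000)
(D + F(-1534, d(-29))) + (15773 + C(877)) = (-8495669/2123917 + (6 + (-1534)²)) + (15773 + 4*877²) = (-8495669/2123917 + (6 + 2353156)) + (15773 + 4*769129) = (-8495669/2123917 + 2353162) + (15773 + 3076516) = 4997912279885/2123917 + 3092289 = 11565677455898/2123917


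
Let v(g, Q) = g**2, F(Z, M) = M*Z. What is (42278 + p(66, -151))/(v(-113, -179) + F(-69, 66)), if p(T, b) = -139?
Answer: 42139/8215 ≈ 5.1295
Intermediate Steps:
(42278 + p(66, -151))/(v(-113, -179) + F(-69, 66)) = (42278 - 139)/((-113)**2 + 66*(-69)) = 42139/(12769 - 4554) = 42139/8215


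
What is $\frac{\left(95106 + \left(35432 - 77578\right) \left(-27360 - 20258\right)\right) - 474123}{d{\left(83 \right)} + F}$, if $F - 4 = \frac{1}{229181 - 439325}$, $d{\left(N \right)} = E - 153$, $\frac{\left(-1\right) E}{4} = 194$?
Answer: $- \frac{421660074516384}{194383201} \approx -2.1692 \cdot 10^{6}$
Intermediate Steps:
$E = -776$ ($E = \left(-4\right) 194 = -776$)
$d{\left(N \right)} = -929$ ($d{\left(N \right)} = -776 - 153 = -929$)
$F = \frac{840575}{210144}$ ($F = 4 + \frac{1}{229181 - 439325} = 4 + \frac{1}{-210144} = 4 - \frac{1}{210144} = \frac{840575}{210144} \approx 4.0$)
$\frac{\left(95106 + \left(35432 - 77578\right) \left(-27360 - 20258\right)\right) - 474123}{d{\left(83 \right)} + F} = \frac{\left(95106 + \left(35432 - 77578\right) \left(-27360 - 20258\right)\right) - 474123}{-929 + \frac{840575}{210144}} = \frac{\left(95106 - -2006908228\right) - 474123}{- \frac{194383201}{210144}} = \left(\left(95106 + 2006908228\right) - 474123\right) \left(- \frac{210144}{194383201}\right) = \left(2007003334 - 474123\right) \left(- \frac{210144}{194383201}\right) = 2006529211 \left(- \frac{210144}{194383201}\right) = - \frac{421660074516384}{194383201}$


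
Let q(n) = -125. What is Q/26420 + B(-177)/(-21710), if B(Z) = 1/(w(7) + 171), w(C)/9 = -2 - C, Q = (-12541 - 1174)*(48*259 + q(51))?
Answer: -4122497096824/645275475 ≈ -6388.7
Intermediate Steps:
Q = -168790505 (Q = (-12541 - 1174)*(48*259 - 125) = -13715*(12432 - 125) = -13715*12307 = -168790505)
w(C) = -18 - 9*C (w(C) = 9*(-2 - C) = -18 - 9*C)
B(Z) = 1/90 (B(Z) = 1/((-18 - 9*7) + 171) = 1/((-18 - 63) + 171) = 1/(-81 + 171) = 1/90)
Q/26420 + B(-177)/(-21710) = -168790505/26420 + (1/90)/(-21710) = -168790505*1/26420 + (1/90)*(-1/21710) = -33758101/5284 - 1/1953900 = -4122497096824/645275475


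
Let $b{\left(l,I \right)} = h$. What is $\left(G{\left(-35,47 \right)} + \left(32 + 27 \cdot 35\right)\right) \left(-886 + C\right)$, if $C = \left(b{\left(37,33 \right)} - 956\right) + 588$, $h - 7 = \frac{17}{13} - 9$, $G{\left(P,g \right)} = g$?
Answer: $- \frac{16702464}{13} \approx -1.2848 \cdot 10^{6}$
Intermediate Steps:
$h = - \frac{9}{13}$ ($h = 7 + \left(\frac{17}{13} - 9\right) = 7 - \frac{100}{13} = - \frac{9}{13} \approx -0.69231$)
$b{\left(l,I \right)} = - \frac{9}{13}$
$C = - \frac{4793}{13}$ ($C = \left(- \frac{9}{13} - 956\right) + 588 = - \frac{12437}{13} + 588 = - \frac{4793}{13} \approx -368.69$)
$\left(G{\left(-35,47 \right)} + \left(32 + 27 \cdot 35\right)\right) \left(-886 + C\right) = \left(47 + \left(32 + 27 \cdot 35\right)\right) \left(-886 - \frac{4793}{13}\right) = \left(47 + \left(32 + 945\right)\right) \left(- \frac{16311}{13}\right) = \left(47 + 977\right) \left(- \frac{16311}{13}\right) = 1024 \left(- \frac{16311}{13}\right) = - \frac{16702464}{13}$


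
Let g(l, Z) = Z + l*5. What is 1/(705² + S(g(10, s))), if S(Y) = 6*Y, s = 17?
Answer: 1/497427 ≈ 2.0103e-6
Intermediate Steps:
g(l, Z) = Z + 5*l
1/(705² + S(g(10, s))) = 1/(705² + 6*(17 + 5*10)) = 1/(497025 + 6*(17 + 50)) = 1/(497025 + 6*67) = 1/(497025 + 402) = 1/497427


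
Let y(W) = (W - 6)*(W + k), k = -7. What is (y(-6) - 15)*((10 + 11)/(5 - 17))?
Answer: -987/4 ≈ -246.75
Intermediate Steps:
y(W) = (-7 + W)*(-6 + W) (y(W) = (W - 6)*(W - 7) = (-6 + W)*(-7 + W) = (-7 + W)*(-6 + W))
(y(-6) - 15)*((10 + 11)/(5 - 17)) = ((42 + (-6)² - 13*(-6)) - 15)*((10 + 11)/(5 - 17)) = ((42 + 36 + 78) - 15)*(21/(-12)) = (156 - 15)*(21*(-1/12)) = 141*(-7/4) = -987/4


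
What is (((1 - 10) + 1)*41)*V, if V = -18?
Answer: 5904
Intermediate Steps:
(((1 - 10) + 1)*41)*V = (((1 - 10) + 1)*41)*(-18) = ((-9 + 1)*41)*(-18) = -8*41*(-18) = -328*(-18) = 5904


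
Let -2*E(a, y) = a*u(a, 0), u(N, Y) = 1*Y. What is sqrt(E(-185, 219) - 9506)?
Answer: 7*I*sqrt(194) ≈ 97.499*I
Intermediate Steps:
u(N, Y) = Y
E(a, y) = 0 (E(a, y) = -a*0/2 = -1/2*0 = 0)
sqrt(E(-185, 219) - 9506) = sqrt(0 - 9506) = sqrt(-9506) = 7*I*sqrt(194)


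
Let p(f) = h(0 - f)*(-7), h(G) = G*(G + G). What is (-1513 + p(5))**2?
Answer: 3470769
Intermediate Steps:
h(G) = 2*G**2 (h(G) = G*(2*G) = 2*G**2)
p(f) = -14*f**2 (p(f) = (2*(0 - f)**2)*(-7) = (2*(-f)**2)*(-7) = (2*f**2)*(-7) = -14*f**2)
(-1513 + p(5))**2 = (-1513 - 14*5**2)**2 = (-1513 - 14*25)**2 = (-1513 - 350)**2 = (-1863)**2 = 3470769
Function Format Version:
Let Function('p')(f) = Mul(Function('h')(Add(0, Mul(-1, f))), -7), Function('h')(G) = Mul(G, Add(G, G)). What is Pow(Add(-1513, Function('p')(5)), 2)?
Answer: 3470769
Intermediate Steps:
Function('h')(G) = Mul(2, Pow(G, 2)) (Function('h')(G) = Mul(G, Mul(2, G)) = Mul(2, Pow(G, 2)))
Function('p')(f) = Mul(-14, Pow(f, 2)) (Function('p')(f) = Mul(Mul(2, Pow(Add(0, Mul(-1, f)), 2)), -7) = Mul(Mul(2, Pow(Mul(-1, f), 2)), -7) = Mul(Mul(2, Pow(f, 2)), -7) = Mul(-14, Pow(f, 2)))
Pow(Add(-1513, Function('p')(5)), 2) = Pow(Add(-1513, Mul(-14, Pow(5, 2))), 2) = Pow(Add(-1513, Mul(-14, 25)), 2) = Pow(Add(-1513, -350), 2) = Pow(-1863, 2) = 3470769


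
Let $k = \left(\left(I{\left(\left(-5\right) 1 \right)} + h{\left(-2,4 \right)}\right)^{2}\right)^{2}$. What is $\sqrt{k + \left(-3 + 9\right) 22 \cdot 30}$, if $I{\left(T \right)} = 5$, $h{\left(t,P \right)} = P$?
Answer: $3 \sqrt{1169} \approx 102.57$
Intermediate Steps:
$k = 6561$ ($k = \left(\left(5 + 4\right)^{2}\right)^{2} = \left(9^{2}\right)^{2} = 81^{2} = 6561$)
$\sqrt{k + \left(-3 + 9\right) 22 \cdot 30} = \sqrt{6561 + \left(-3 + 9\right) 22 \cdot 30} = \sqrt{6561 + 6 \cdot 22 \cdot 30} = \sqrt{6561 + 132 \cdot 30} = \sqrt{6561 + 3960} = \sqrt{10521} = 3 \sqrt{1169}$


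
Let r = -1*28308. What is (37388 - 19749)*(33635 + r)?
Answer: 93962953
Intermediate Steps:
r = -28308
(37388 - 19749)*(33635 + r) = (37388 - 19749)*(33635 - 28308) = 17639*5327 = 93962953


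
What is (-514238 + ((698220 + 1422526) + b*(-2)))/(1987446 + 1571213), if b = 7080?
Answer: 1592348/3558659 ≈ 0.44746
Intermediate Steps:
(-514238 + ((698220 + 1422526) + b*(-2)))/(1987446 + 1571213) = (-514238 + ((698220 + 1422526) + 7080*(-2)))/(1987446 + 1571213) = (-514238 + (2120746 - 14160))/3558659 = (-514238 + 2106586)*(1/3558659) = 1592348*(1/3558659) = 1592348/3558659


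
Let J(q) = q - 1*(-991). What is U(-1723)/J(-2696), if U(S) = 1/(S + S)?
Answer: 1/5875430 ≈ 1.7020e-7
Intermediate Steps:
J(q) = 991 + q (J(q) = q + 991 = 991 + q)
U(S) = 1/(2*S)
U(-1723)/J(-2696) = ((½)/(-1723))/(991 - 2696) = ((½)*(-1/1723))/(-1705) = -1/3446*(-1/1705) = 1/5875430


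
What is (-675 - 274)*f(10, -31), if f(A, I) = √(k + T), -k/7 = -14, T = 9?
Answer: -949*√107 ≈ -9816.5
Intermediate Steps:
k = 98 (k = -7*(-14) = 98)
f(A, I) = √107 (f(A, I) = √(98 + 9) = √107)
(-675 - 274)*f(10, -31) = (-675 - 274)*√107 = -949*√107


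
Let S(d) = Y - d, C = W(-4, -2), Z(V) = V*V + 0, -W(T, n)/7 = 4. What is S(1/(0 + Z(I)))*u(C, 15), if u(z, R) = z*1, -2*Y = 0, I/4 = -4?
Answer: 7/64 ≈ 0.10938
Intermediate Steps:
I = -16 (I = 4*(-4) = -16)
W(T, n) = -28 (W(T, n) = -7*4 = -28)
Y = 0 (Y = -½*0 = 0)
Z(V) = V² (Z(V) = V² + 0 = V²)
C = -28
S(d) = -d (S(d) = 0 - d = -d)
u(z, R) = z
S(1/(0 + Z(I)))*u(C, 15) = -1/(0 + (-16)²)*(-28) = -1/(0 + 256)*(-28) = -1/256*(-28) = 7/64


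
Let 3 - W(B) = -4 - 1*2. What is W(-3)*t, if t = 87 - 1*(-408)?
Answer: 4455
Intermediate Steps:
t = 495 (t = 87 + 408 = 495)
W(B) = 9 (W(B) = 3 - (-4 - 1*2) = 3 - (-4 - 2) = 3 - 1*(-6) = 3 + 6 = 9)
W(-3)*t = 9*495 = 4455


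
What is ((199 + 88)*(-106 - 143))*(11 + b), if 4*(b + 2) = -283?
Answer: 17651361/4 ≈ 4.4128e+6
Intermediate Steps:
b = -291/4 (b = -2 + (1/4)*(-283) = -2 - 283/4 = -291/4 ≈ -72.750)
((199 + 88)*(-106 - 143))*(11 + b) = ((199 + 88)*(-106 - 143))*(11 - 291/4) = (287*(-249))*(-247/4) = -71463*(-247/4) = 17651361/4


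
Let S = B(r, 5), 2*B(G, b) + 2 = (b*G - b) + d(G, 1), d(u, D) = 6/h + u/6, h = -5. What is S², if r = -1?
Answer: 160801/3600 ≈ 44.667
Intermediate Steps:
d(u, D) = -6/5 + u/6 (d(u, D) = 6/(-5) + u/6 = 6*(-⅕) + u*(⅙) = -6/5 + u/6)
B(G, b) = -8/5 - b/2 + G/12 + G*b/2 (B(G, b) = -1 + ((b*G - b) + (-6/5 + G/6))/2 = -1 + ((G*b - b) + (-6/5 + G/6))/2 = -1 + ((-b + G*b) + (-6/5 + G/6))/2 = -1 + (-6/5 - b + G/6 + G*b)/2 = -1 + (-⅗ - b/2 + G/12 + G*b/2) = -8/5 - b/2 + G/12 + G*b/2)
S = -401/60 (S = -8/5 - ½*5 + (1/12)*(-1) + (½)*(-1)*5 = -8/5 - 5/2 - 1/12 - 5/2 = -401/60 ≈ -6.6833)
S² = (-401/60)² = 160801/3600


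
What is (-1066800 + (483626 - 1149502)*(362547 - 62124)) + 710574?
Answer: -200044821774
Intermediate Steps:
(-1066800 + (483626 - 1149502)*(362547 - 62124)) + 710574 = (-1066800 - 665876*300423) + 710574 = (-1066800 - 200044465548) + 710574 = -200045532348 + 710574 = -200044821774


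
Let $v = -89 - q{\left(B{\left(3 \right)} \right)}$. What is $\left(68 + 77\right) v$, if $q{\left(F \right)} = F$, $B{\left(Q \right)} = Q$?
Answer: $-13340$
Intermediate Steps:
$v = -92$ ($v = -89 - 3 = -92$)
$\left(68 + 77\right) v = \left(68 + 77\right) \left(-92\right) = 145 \left(-92\right) = -13340$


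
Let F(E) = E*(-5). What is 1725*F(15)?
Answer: -129375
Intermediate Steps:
F(E) = -5*E
1725*F(15) = 1725*(-5*15) = 1725*(-75) = -129375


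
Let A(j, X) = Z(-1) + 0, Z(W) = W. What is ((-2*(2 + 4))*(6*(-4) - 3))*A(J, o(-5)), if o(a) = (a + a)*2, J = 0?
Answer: -324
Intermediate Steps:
o(a) = 4*a (o(a) = (2*a)*2 = 4*a)
A(j, X) = -1 (A(j, X) = -1 + 0 = -1)
((-2*(2 + 4))*(6*(-4) - 3))*A(J, o(-5)) = ((-2*(2 + 4))*(6*(-4) - 3))*(-1) = ((-2*6)*(-24 - 3))*(-1) = -12*(-27)*(-1) = 324*(-1) = -324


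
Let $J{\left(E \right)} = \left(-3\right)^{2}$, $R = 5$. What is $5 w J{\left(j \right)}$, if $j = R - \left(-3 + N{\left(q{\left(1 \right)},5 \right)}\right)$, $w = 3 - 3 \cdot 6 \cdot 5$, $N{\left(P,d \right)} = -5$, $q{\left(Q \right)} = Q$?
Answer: $-3915$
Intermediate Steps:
$w = -87$ ($w = 3 - 90 = -87$)
$j = 13$ ($j = 5 + \left(3 - -5\right) = 5 + \left(3 + 5\right) = 5 + 8 = 13$)
$J{\left(E \right)} = 9$
$5 w J{\left(j \right)} = 5 \left(-87\right) 9 = \left(-435\right) 9 = -3915$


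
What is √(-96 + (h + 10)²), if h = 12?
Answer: 2*√97 ≈ 19.698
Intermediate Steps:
√(-96 + (h + 10)²) = √(-96 + (12 + 10)²) = √(-96 + 22²) = √(-96 + 484) = √388 = 2*√97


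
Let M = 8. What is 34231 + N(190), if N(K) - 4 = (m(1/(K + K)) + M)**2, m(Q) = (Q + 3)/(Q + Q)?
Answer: 1475589/4 ≈ 3.6890e+5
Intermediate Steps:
m(Q) = (3 + Q)/(2*Q) (m(Q) = (3 + Q)/((2*Q)) = (3 + Q)*(1/(2*Q)) = (3 + Q)/(2*Q))
N(K) = 4 + (8 + K*(3 + 1/(2*K)))**2 (N(K) = 4 + ((3 + 1/(K + K))/(2*(1/(K + K))) + 8)**2 = 4 + ((3 + 1/(2*K))/(2*(1/(2*K))) + 8)**2 = 4 + ((3 + 1/(2*K))/(2*((1/(2*K)))) + 8)**2 = 4 + ((2*K)*(3 + 1/(2*K))/2 + 8)**2 = 4 + (K*(3 + 1/(2*K)) + 8)**2 = 4 + (8 + K*(3 + 1/(2*K)))**2)
34231 + N(190) = 34231 + (4 + (17 + 6*190)**2/4) = 34231 + (4 + (17 + 1140)**2/4) = 34231 + (4 + (1/4)*1157**2) = 34231 + (4 + (1/4)*1338649) = 34231 + (4 + 1338649/4) = 34231 + 1338665/4 = 1475589/4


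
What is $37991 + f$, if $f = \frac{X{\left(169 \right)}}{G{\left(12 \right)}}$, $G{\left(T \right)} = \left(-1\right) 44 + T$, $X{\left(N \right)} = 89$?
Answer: $\frac{1215623}{32} \approx 37988.0$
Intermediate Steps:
$G{\left(T \right)} = -44 + T$
$f = - \frac{89}{32}$ ($f = \frac{89}{-44 + 12} = \frac{89}{-32} = 89 \left(- \frac{1}{32}\right) = - \frac{89}{32} \approx -2.7813$)
$37991 + f = 37991 - \frac{89}{32} = \frac{1215623}{32}$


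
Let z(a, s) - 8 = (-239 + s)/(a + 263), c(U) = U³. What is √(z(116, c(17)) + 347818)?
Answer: 2*√12490961478/379 ≈ 589.78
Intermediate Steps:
z(a, s) = 8 + (-239 + s)/(263 + a) (z(a, s) = 8 + (-239 + s)/(a + 263) = 8 + (-239 + s)/(263 + a))
√(z(116, c(17)) + 347818) = √((1865 + 17³ + 8*116)/(263 + 116) + 347818) = √((1865 + 4913 + 928)/379 + 347818) = √((1/379)*7706 + 347818) = √(7706/379 + 347818) = √(131830728/379) = 2*√12490961478/379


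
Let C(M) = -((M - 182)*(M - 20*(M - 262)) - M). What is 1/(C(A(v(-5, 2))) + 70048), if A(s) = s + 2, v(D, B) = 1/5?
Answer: 25/25117164 ≈ 9.9533e-7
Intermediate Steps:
v(D, B) = 1/5
A(s) = 2 + s
C(M) = M - (-182 + M)*(5240 - 19*M) (C(M) = -((-182 + M)*(M - 20*(-262 + M)) - M) = -((-182 + M)*(M + (5240 - 20*M)) - M) = -((-182 + M)*(5240 - 19*M) - M) = -(-M + (-182 + M)*(5240 - 19*M)) = M - (-182 + M)*(5240 - 19*M))
1/(C(A(v(-5, 2))) + 70048) = 1/((953680 - 8697*(2 + 1/5) + 19*(2 + 1/5)**2) + 70048) = 1/((953680 - 8697*11/5 + 19*(11/5)**2) + 70048) = 1/((953680 - 95667/5 + 19*(121/25)) + 70048) = 1/((953680 - 95667/5 + 2299/25) + 70048) = 1/(23365964/25 + 70048) = 1/(25117164/25) = 25/25117164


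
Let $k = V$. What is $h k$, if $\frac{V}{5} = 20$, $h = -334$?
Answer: $-33400$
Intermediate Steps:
$V = 100$ ($V = 5 \cdot 20 = 100$)
$k = 100$
$h k = \left(-334\right) 100 = -33400$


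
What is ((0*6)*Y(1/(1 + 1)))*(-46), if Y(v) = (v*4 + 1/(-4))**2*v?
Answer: 0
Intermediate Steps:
Y(v) = v*(-1/4 + 4*v)**2 (Y(v) = (4*v - 1/4)**2*v = (-1/4 + 4*v)**2*v = v*(-1/4 + 4*v)**2)
((0*6)*Y(1/(1 + 1)))*(-46) = ((0*6)*((-1 + 16/(1 + 1))**2/(16*(1 + 1))))*(-46) = (0*((1/16)*(-1 + 16/2)**2/2))*(-46) = (0*((1/16)*(1/2)*(-1 + 16*(1/2))**2))*(-46) = (0*((1/16)*(1/2)*(-1 + 8)**2))*(-46) = (0*((1/16)*(1/2)*7**2))*(-46) = (0*((1/16)*(1/2)*49))*(-46) = (0*(49/32))*(-46) = 0*(-46) = 0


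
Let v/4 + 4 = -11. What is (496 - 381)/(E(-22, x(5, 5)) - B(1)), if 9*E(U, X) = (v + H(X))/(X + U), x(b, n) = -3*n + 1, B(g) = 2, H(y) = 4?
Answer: -9315/148 ≈ -62.939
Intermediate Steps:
v = -60 (v = -16 + 4*(-11) = -16 - 44 = -60)
x(b, n) = 1 - 3*n
E(U, X) = -56/(9*(U + X)) (E(U, X) = ((-60 + 4)/(X + U))/9 = (-56/(U + X))/9 = -56/(9*(U + X)))
(496 - 381)/(E(-22, x(5, 5)) - B(1)) = (496 - 381)/(-56/(9*(-22) + 9*(1 - 3*5)) - 1*2) = 115/(-56/(-198 + 9*(1 - 15)) - 2) = 115/(-56/(-198 + 9*(-14)) - 2) = 115/(-56/(-198 - 126) - 2) = 115/(-56/(-324) - 2) = 115/(-56*(-1/324) - 2) = 115/(14/81 - 2) = 115/(-148/81) = 115*(-81/148) = -9315/148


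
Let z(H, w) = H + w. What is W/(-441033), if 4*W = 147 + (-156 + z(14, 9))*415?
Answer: 13762/441033 ≈ 0.031204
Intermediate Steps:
W = -13762 (W = (147 + (-156 + (14 + 9))*415)/4 = (147 + (-156 + 23)*415)/4 = (147 - 133*415)/4 = (147 - 55195)/4 = (¼)*(-55048) = -13762)
W/(-441033) = -13762/(-441033) = -13762*(-1/441033) = 13762/441033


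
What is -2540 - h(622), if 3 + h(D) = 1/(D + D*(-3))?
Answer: -3156027/1244 ≈ -2537.0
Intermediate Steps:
h(D) = -3 - 1/(2*D) (h(D) = -3 + 1/(D + D*(-3)) = -3 + 1/(D - 3*D) = -3 + 1/(-2*D) = -3 - 1/(2*D))
-2540 - h(622) = -2540 - (-3 - ½/622) = -2540 - (-3 - ½*1/622) = -2540 - (-3 - 1/1244) = -2540 - 1*(-3733/1244) = -2540 + 3733/1244 = -3156027/1244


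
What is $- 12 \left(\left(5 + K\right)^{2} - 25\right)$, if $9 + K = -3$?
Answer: $-288$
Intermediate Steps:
$K = -12$ ($K = -9 - 3 = -12$)
$- 12 \left(\left(5 + K\right)^{2} - 25\right) = - 12 \left(\left(5 - 12\right)^{2} - 25\right) = - 12 \left(\left(-7\right)^{2} - 25\right) = - 12 \left(49 - 25\right) = \left(-12\right) 24 = -288$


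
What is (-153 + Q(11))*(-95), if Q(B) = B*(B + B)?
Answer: -8455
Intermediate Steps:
Q(B) = 2*B**2 (Q(B) = B*(2*B) = 2*B**2)
(-153 + Q(11))*(-95) = (-153 + 2*11**2)*(-95) = (-153 + 2*121)*(-95) = (-153 + 242)*(-95) = 89*(-95) = -8455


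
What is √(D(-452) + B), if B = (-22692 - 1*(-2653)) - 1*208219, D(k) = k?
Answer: I*√228710 ≈ 478.24*I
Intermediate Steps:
B = -228258 (B = (-22692 + 2653) - 208219 = -20039 - 208219 = -228258)
√(D(-452) + B) = √(-452 - 228258) = √(-228710) = I*√228710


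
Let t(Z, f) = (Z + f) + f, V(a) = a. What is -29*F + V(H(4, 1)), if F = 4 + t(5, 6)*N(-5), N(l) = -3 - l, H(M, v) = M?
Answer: -1098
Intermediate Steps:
t(Z, f) = Z + 2*f
F = 38 (F = 4 + (5 + 2*6)*(-3 - 1*(-5)) = 4 + (5 + 12)*(-3 + 5) = 4 + 17*2 = 4 + 34 = 38)
-29*F + V(H(4, 1)) = -29*38 + 4 = -1102 + 4 = -1098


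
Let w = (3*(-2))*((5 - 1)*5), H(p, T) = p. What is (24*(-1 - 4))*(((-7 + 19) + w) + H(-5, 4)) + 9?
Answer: 13569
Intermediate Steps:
w = -120 (w = -24*5 = -6*20 = -120)
(24*(-1 - 4))*(((-7 + 19) + w) + H(-5, 4)) + 9 = (24*(-1 - 4))*(((-7 + 19) - 120) - 5) + 9 = (24*(-5))*((12 - 120) - 5) + 9 = -120*(-108 - 5) + 9 = -120*(-113) + 9 = 13560 + 9 = 13569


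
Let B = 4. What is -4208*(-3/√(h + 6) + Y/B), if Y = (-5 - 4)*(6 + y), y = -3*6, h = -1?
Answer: -113616 + 12624*√5/5 ≈ -1.0797e+5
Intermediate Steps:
y = -18
Y = 108 (Y = (-5 - 4)*(6 - 18) = -9*(-12) = 108)
-4208*(-3/√(h + 6) + Y/B) = -4208*(-3/√(-1 + 6) + 108/4) = -4208*(-3*√5/5 + 108*(¼)) = -4208*(-3*√5/5 + 27) = -4208*(27 - 3*√5/5) = -113616 + 12624*√5/5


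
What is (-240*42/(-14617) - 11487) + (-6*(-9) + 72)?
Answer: -166053657/14617 ≈ -11360.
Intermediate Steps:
(-240*42/(-14617) - 11487) + (-6*(-9) + 72) = (-10080*(-1/14617) - 11487) + (54 + 72) = (10080/14617 - 11487) + 126 = -167895399/14617 + 126 = -166053657/14617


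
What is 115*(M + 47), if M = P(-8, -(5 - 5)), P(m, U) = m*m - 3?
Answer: 12420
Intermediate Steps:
P(m, U) = -3 + m² (P(m, U) = m² - 3 = -3 + m²)
M = 61 (M = -3 + (-8)² = -3 + 64 = 61)
115*(M + 47) = 115*(61 + 47) = 115*108 = 12420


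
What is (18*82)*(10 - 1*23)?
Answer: -19188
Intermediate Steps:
(18*82)*(10 - 1*23) = 1476*(10 - 23) = 1476*(-13) = -19188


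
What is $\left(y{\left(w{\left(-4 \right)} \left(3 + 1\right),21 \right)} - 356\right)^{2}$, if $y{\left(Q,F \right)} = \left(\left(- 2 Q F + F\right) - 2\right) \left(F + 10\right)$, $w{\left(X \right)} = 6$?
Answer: $961930225$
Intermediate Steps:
$y{\left(Q,F \right)} = \left(10 + F\right) \left(-2 + F - 2 F Q\right)$ ($y{\left(Q,F \right)} = \left(\left(- 2 F Q + F\right) - 2\right) \left(10 + F\right) = \left(\left(F - 2 F Q\right) - 2\right) \left(10 + F\right) = \left(-2 + F - 2 F Q\right) \left(10 + F\right) = \left(10 + F\right) \left(-2 + F - 2 F Q\right)$)
$\left(y{\left(w{\left(-4 \right)} \left(3 + 1\right),21 \right)} - 356\right)^{2} = \left(\left(-20 + 21^{2} + 8 \cdot 21 - 420 \cdot 6 \left(3 + 1\right) - 2 \cdot 6 \left(3 + 1\right) 21^{2}\right) - 356\right)^{2} = \left(\left(-20 + 441 + 168 - 420 \cdot 6 \cdot 4 - 2 \cdot 6 \cdot 4 \cdot 441\right) - 356\right)^{2} = \left(\left(-20 + 441 + 168 - 420 \cdot 24 - 48 \cdot 441\right) - 356\right)^{2} = \left(\left(-20 + 441 + 168 - 10080 - 21168\right) - 356\right)^{2} = \left(-30659 - 356\right)^{2} = \left(-31015\right)^{2} = 961930225$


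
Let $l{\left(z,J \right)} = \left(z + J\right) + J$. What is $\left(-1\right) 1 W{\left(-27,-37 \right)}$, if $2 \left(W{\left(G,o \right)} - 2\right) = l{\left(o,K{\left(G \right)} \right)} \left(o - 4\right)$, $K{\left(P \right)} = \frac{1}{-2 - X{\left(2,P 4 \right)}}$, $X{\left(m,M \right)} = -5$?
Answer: $- \frac{4481}{6} \approx -746.83$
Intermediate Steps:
$K{\left(P \right)} = \frac{1}{3}$ ($K{\left(P \right)} = \frac{1}{-2 - -5} = \frac{1}{-2 + 5} = \frac{1}{3}$)
$l{\left(z,J \right)} = z + 2 J$ ($l{\left(z,J \right)} = \left(J + z\right) + J = z + 2 J$)
$W{\left(G,o \right)} = 2 + \frac{\left(-4 + o\right) \left(\frac{2}{3} + o\right)}{2}$ ($W{\left(G,o \right)} = 2 + \frac{\left(o + 2 \cdot \frac{1}{3}\right) \left(o - 4\right)}{2} = 2 + \frac{\left(o + \frac{2}{3}\right) \left(-4 + o\right)}{2} = 2 + \frac{\left(\frac{2}{3} + o\right) \left(-4 + o\right)}{2} = 2 + \frac{\left(-4 + o\right) \left(\frac{2}{3} + o\right)}{2}$)
$\left(-1\right) 1 W{\left(-27,-37 \right)} = \left(-1\right) 1 \left(\frac{2}{3} + \frac{\left(-37\right)^{2}}{2} - - \frac{185}{3}\right) = - (\frac{2}{3} + \frac{1}{2} \cdot 1369 + \frac{185}{3}) = - (\frac{2}{3} + \frac{1369}{2} + \frac{185}{3}) = \left(-1\right) \frac{4481}{6} = - \frac{4481}{6}$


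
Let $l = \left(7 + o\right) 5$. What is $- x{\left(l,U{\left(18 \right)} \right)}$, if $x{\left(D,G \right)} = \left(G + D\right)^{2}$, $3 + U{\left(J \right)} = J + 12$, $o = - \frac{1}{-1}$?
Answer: $-4489$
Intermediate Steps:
$o = 1$ ($o = \left(-1\right) \left(-1\right) = 1$)
$U{\left(J \right)} = 9 + J$ ($U{\left(J \right)} = -3 + \left(J + 12\right) = -3 + \left(12 + J\right) = 9 + J$)
$l = 40$ ($l = \left(7 + 1\right) 5 = 8 \cdot 5 = 40$)
$x{\left(D,G \right)} = \left(D + G\right)^{2}$
$- x{\left(l,U{\left(18 \right)} \right)} = - \left(40 + \left(9 + 18\right)\right)^{2} = - \left(40 + 27\right)^{2} = - 67^{2} = \left(-1\right) 4489 = -4489$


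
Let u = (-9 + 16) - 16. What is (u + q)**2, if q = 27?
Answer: 324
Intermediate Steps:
u = -9 (u = 7 - 16 = -9)
(u + q)**2 = (-9 + 27)**2 = 18**2 = 324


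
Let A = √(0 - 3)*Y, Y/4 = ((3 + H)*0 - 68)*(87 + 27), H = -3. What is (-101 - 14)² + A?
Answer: 13225 - 31008*I*√3 ≈ 13225.0 - 53707.0*I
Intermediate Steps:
Y = -31008 (Y = 4*(((3 - 3)*0 - 68)*(87 + 27)) = 4*((0*0 - 68)*114) = 4*((0 - 68)*114) = 4*(-68*114) = 4*(-7752) = -31008)
A = -31008*I*√3 (A = √(0 - 3)*(-31008) = √(-3)*(-31008) = (I*√3)*(-31008) = -31008*I*√3 ≈ -53707.0*I)
(-101 - 14)² + A = (-101 - 14)² - 31008*I*√3 = (-115)² - 31008*I*√3 = 13225 - 31008*I*√3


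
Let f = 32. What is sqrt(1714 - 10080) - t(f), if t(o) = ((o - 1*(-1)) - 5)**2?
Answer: -784 + I*sqrt(8366) ≈ -784.0 + 91.466*I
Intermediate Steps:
t(o) = (-4 + o)**2 (t(o) = ((o + 1) - 5)**2 = ((1 + o) - 5)**2 = (-4 + o)**2)
sqrt(1714 - 10080) - t(f) = sqrt(1714 - 10080) - (-4 + 32)**2 = sqrt(-8366) - 1*28**2 = I*sqrt(8366) - 1*784 = I*sqrt(8366) - 784 = -784 + I*sqrt(8366)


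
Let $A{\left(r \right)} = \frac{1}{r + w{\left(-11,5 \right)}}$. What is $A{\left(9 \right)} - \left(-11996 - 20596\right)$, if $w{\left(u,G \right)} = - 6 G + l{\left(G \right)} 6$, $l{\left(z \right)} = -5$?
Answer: $\frac{1662191}{51} \approx 32592.0$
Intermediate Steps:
$w{\left(u,G \right)} = -30 - 6 G$ ($w{\left(u,G \right)} = - 6 G - 30 = -30 - 6 G$)
$A{\left(r \right)} = \frac{1}{-60 + r}$ ($A{\left(r \right)} = \frac{1}{r - 60} = \frac{1}{-60 + r}$)
$A{\left(9 \right)} - \left(-11996 - 20596\right) = \frac{1}{-60 + 9} - \left(-11996 - 20596\right) = \frac{1}{-51} - \left(-11996 - 20596\right) = - \frac{1}{51} - -32592 = - \frac{1}{51} + 32592 = \frac{1662191}{51}$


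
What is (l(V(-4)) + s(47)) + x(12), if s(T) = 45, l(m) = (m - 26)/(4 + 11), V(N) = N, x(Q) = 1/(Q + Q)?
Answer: 1033/24 ≈ 43.042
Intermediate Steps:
x(Q) = 1/(2*Q)
l(m) = -26/15 + m/15 (l(m) = (-26 + m)/15 = (-26 + m)*(1/15) = -26/15 + m/15)
(l(V(-4)) + s(47)) + x(12) = ((-26/15 + (1/15)*(-4)) + 45) + (1/2)/12 = ((-26/15 - 4/15) + 45) + (1/2)*(1/12) = (-2 + 45) + 1/24 = 43 + 1/24 = 1033/24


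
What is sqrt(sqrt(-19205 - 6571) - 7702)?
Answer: sqrt(-7702 + 12*I*sqrt(179)) ≈ 0.9146 + 87.766*I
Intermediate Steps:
sqrt(sqrt(-19205 - 6571) - 7702) = sqrt(sqrt(-25776) - 7702) = sqrt(12*I*sqrt(179) - 7702) = sqrt(-7702 + 12*I*sqrt(179))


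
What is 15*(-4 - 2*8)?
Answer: -300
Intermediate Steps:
15*(-4 - 2*8) = 15*(-4 - 16) = 15*(-20) = -300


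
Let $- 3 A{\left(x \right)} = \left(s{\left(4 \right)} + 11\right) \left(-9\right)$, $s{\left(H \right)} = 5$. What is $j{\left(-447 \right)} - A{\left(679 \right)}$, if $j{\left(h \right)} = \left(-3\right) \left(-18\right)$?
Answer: $6$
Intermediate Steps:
$j{\left(h \right)} = 54$
$A{\left(x \right)} = 48$ ($A{\left(x \right)} = - \frac{\left(5 + 11\right) \left(-9\right)}{3} = - \frac{16 \left(-9\right)}{3} = \left(- \frac{1}{3}\right) \left(-144\right) = 48$)
$j{\left(-447 \right)} - A{\left(679 \right)} = 54 - 48 = 6$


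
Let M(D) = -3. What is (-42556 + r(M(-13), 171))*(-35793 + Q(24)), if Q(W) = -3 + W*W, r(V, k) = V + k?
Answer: 1492905360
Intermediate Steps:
Q(W) = -3 + W²
(-42556 + r(M(-13), 171))*(-35793 + Q(24)) = (-42556 + (-3 + 171))*(-35793 + (-3 + 24²)) = (-42556 + 168)*(-35793 + (-3 + 576)) = -42388*(-35793 + 573) = -42388*(-35220) = 1492905360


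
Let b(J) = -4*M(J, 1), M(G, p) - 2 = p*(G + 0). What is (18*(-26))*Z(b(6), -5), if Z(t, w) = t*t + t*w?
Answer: -554112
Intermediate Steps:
M(G, p) = 2 + G*p (M(G, p) = 2 + p*(G + 0) = 2 + p*G = 2 + G*p)
b(J) = -8 - 4*J (b(J) = -4*(2 + J*1) = -4*(2 + J) = -8 - 4*J)
Z(t, w) = t² + t*w
(18*(-26))*Z(b(6), -5) = (18*(-26))*((-8 - 4*6)*((-8 - 4*6) - 5)) = -468*(-8 - 24)*((-8 - 24) - 5) = -(-14976)*(-32 - 5) = -(-14976)*(-37) = -468*1184 = -554112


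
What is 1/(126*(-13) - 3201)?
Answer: -1/4839 ≈ -0.00020665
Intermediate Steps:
1/(126*(-13) - 3201) = 1/(-1638 - 3201) = 1/(-4839) = -1/4839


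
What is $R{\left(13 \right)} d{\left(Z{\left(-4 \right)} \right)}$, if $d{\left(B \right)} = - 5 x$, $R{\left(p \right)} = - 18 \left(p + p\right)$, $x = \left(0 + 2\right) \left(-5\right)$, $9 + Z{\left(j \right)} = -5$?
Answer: $-23400$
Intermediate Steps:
$Z{\left(j \right)} = -14$ ($Z{\left(j \right)} = -9 - 5 = -14$)
$x = -10$ ($x = 2 \left(-5\right) = -10$)
$R{\left(p \right)} = - 36 p$ ($R{\left(p \right)} = - 18 \cdot 2 p = - 36 p$)
$d{\left(B \right)} = 50$ ($d{\left(B \right)} = \left(-5\right) \left(-10\right) = 50$)
$R{\left(13 \right)} d{\left(Z{\left(-4 \right)} \right)} = \left(-36\right) 13 \cdot 50 = \left(-468\right) 50 = -23400$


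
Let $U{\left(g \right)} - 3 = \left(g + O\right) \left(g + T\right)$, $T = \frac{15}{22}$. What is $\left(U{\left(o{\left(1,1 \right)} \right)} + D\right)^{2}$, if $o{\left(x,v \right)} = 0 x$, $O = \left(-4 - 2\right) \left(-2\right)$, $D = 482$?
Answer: $\frac{29430625}{121} \approx 2.4323 \cdot 10^{5}$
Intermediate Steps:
$O = 12$ ($O = \left(-6\right) \left(-2\right) = 12$)
$T = \frac{15}{22}$ ($T = 15 \cdot \frac{1}{22} = \frac{15}{22} \approx 0.68182$)
$o{\left(x,v \right)} = 0$
$U{\left(g \right)} = 3 + \left(12 + g\right) \left(\frac{15}{22} + g\right)$ ($U{\left(g \right)} = 3 + \left(g + 12\right) \left(g + \frac{15}{22}\right) = 3 + \left(12 + g\right) \left(\frac{15}{22} + g\right)$)
$\left(U{\left(o{\left(1,1 \right)} \right)} + D\right)^{2} = \left(\left(\frac{123}{11} + 0^{2} + \frac{279}{22} \cdot 0\right) + 482\right)^{2} = \left(\left(\frac{123}{11} + 0 + 0\right) + 482\right)^{2} = \left(\frac{123}{11} + 482\right)^{2} = \left(\frac{5425}{11}\right)^{2} = \frac{29430625}{121}$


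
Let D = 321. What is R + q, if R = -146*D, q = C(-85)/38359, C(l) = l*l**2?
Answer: -1798347019/38359 ≈ -46882.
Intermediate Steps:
C(l) = l**3
q = -614125/38359 (q = (-85)**3/38359 = -614125*1/38359 = -614125/38359 ≈ -16.010)
R = -46866 (R = -146*321 = -46866)
R + q = -46866 - 614125/38359 = -1798347019/38359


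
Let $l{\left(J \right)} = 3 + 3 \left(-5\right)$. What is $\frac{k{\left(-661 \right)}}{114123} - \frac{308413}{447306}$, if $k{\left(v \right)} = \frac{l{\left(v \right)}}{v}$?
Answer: $- \frac{7755074245489}{11247554547906} \approx -0.68949$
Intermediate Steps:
$l{\left(J \right)} = -12$ ($l{\left(J \right)} = 3 - 15 = -12$)
$k{\left(v \right)} = - \frac{12}{v}$
$\frac{k{\left(-661 \right)}}{114123} - \frac{308413}{447306} = \frac{\left(-12\right) \frac{1}{-661}}{114123} - \frac{308413}{447306} = \left(-12\right) \left(- \frac{1}{661}\right) \frac{1}{114123} - \frac{308413}{447306} = \frac{12}{661} \cdot \frac{1}{114123} - \frac{308413}{447306} = \frac{4}{25145101} - \frac{308413}{447306} = - \frac{7755074245489}{11247554547906}$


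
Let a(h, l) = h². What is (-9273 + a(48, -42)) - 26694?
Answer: -33663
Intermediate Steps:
(-9273 + a(48, -42)) - 26694 = (-9273 + 48²) - 26694 = (-9273 + 2304) - 26694 = -6969 - 26694 = -33663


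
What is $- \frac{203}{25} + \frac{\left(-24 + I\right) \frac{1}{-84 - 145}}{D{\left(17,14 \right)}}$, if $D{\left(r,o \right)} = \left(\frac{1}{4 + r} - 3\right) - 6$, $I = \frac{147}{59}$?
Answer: $- \frac{10985107}{1351100} \approx -8.1305$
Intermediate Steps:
$I = \frac{147}{59}$ ($I = 147 \cdot \frac{1}{59} = \frac{147}{59} \approx 2.4915$)
$D{\left(r,o \right)} = -9 + \frac{1}{4 + r}$ ($D{\left(r,o \right)} = \left(-3 + \frac{1}{4 + r}\right) - 6 = -9 + \frac{1}{4 + r}$)
$- \frac{203}{25} + \frac{\left(-24 + I\right) \frac{1}{-84 - 145}}{D{\left(17,14 \right)}} = - \frac{203}{25} + \frac{\left(-24 + \frac{147}{59}\right) \frac{1}{-84 - 145}}{\frac{1}{4 + 17} \left(-35 - 153\right)} = \left(-203\right) \frac{1}{25} + \frac{\left(- \frac{1269}{59}\right) \frac{1}{-229}}{\frac{1}{21} \left(-35 - 153\right)} = - \frac{203}{25} + \frac{\left(- \frac{1269}{59}\right) \left(- \frac{1}{229}\right)}{\frac{1}{21} \left(-188\right)} = - \frac{203}{25} + \frac{1269}{13511 \left(- \frac{188}{21}\right)} = - \frac{203}{25} + \frac{1269}{13511} \left(- \frac{21}{188}\right) = - \frac{203}{25} - \frac{567}{54044} = - \frac{10985107}{1351100}$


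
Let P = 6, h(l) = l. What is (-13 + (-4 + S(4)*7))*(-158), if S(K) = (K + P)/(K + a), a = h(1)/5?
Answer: 158/3 ≈ 52.667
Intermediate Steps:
a = ⅕ (a = 1/5 = 1*(⅕) = ⅕ ≈ 0.20000)
S(K) = (6 + K)/(⅕ + K) (S(K) = (K + 6)/(K + ⅕) = (6 + K)/(⅕ + K))
(-13 + (-4 + S(4)*7))*(-158) = (-13 + (-4 + (5*(6 + 4)/(1 + 5*4))*7))*(-158) = (-13 + (-4 + (5*10/(1 + 20))*7))*(-158) = (-13 + (-4 + (5*10/21)*7))*(-158) = (-13 + (-4 + (5*(1/21)*10)*7))*(-158) = (-13 + (-4 + (50/21)*7))*(-158) = (-13 + (-4 + 50/3))*(-158) = (-13 + 38/3)*(-158) = -⅓*(-158) = 158/3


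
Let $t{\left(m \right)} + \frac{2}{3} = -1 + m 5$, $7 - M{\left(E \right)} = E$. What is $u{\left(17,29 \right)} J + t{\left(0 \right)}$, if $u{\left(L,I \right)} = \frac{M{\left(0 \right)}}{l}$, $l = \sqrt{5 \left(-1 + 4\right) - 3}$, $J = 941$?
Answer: $- \frac{5}{3} + \frac{6587 \sqrt{3}}{6} \approx 1899.8$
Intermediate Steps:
$M{\left(E \right)} = 7 - E$
$t{\left(m \right)} = - \frac{5}{3} + 5 m$ ($t{\left(m \right)} = - \frac{2}{3} + \left(-1 + m 5\right) = - \frac{2}{3} + \left(-1 + 5 m\right) = - \frac{5}{3} + 5 m$)
$l = 2 \sqrt{3}$ ($l = \sqrt{5 \cdot 3 - 3} = \sqrt{15 - 3} = \sqrt{12} = 2 \sqrt{3} \approx 3.4641$)
$u{\left(L,I \right)} = \frac{7 \sqrt{3}}{6}$ ($u{\left(L,I \right)} = \frac{7 - 0}{2 \sqrt{3}} = \left(7 + 0\right) \frac{\sqrt{3}}{6} = 7 \frac{\sqrt{3}}{6} = \frac{7 \sqrt{3}}{6}$)
$u{\left(17,29 \right)} J + t{\left(0 \right)} = \frac{7 \sqrt{3}}{6} \cdot 941 + \left(- \frac{5}{3} + 5 \cdot 0\right) = \frac{6587 \sqrt{3}}{6} + \left(- \frac{5}{3} + 0\right) = \frac{6587 \sqrt{3}}{6} - \frac{5}{3} = - \frac{5}{3} + \frac{6587 \sqrt{3}}{6}$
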